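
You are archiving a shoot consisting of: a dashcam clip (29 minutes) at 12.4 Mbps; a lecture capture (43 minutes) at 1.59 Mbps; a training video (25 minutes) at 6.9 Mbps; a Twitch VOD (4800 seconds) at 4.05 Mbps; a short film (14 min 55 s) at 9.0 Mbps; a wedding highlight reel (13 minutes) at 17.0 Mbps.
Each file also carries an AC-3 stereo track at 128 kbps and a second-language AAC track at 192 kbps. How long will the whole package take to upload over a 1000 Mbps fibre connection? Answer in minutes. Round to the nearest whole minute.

1 minutes

Audio total: 128 + 192 = 320 kbps = 0.320 Mbps.
dashcam clip: 12.720 Mbps × 1740 s = 22132.8 Mb
lecture capture: 1.910 Mbps × 2580 s = 4927.8 Mb
training video: 7.220 Mbps × 1500 s = 10830.0 Mb
Twitch VOD: 4.370 Mbps × 4800 s = 20976.0 Mb
short film: 9.320 Mbps × 895 s = 8341.4 Mb
wedding highlight reel: 17.320 Mbps × 780 s = 13509.6 Mb
Total: 80717.6 Mb = 10089.7 MB.
At 1000 Mbps: 80717.6 / 1000 = 81 s ≈ 1.35 minutes.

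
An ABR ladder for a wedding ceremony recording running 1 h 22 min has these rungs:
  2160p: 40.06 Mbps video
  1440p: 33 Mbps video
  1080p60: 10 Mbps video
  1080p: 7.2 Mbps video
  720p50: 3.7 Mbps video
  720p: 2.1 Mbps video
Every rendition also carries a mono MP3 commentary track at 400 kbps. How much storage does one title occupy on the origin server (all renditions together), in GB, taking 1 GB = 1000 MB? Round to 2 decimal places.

1 h 22 min = 82 min = 4920 s
Audio: 400 kbps = 0.400 Mbps.
Sum of rendition bitrates: (40.06+0.400) + (33+0.400) + (10+0.400) + (7.2+0.400) + (3.7+0.400) + (2.1+0.400) = 98.460 Mbps.
× 4920 s = 484,423 Mb = 60,553 MB = 60.55 GB.

60.55 GB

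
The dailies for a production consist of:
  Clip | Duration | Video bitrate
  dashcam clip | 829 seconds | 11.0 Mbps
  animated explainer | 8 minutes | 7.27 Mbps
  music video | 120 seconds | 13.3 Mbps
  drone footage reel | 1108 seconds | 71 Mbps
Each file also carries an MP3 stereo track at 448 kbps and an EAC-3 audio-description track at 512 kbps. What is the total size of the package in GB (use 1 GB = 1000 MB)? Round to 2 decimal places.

Audio total: 448 + 512 = 960 kbps = 0.960 Mbps.
dashcam clip: 11.960 Mbps × 829 s = 9914.8 Mb
animated explainer: 8.230 Mbps × 480 s = 3950.4 Mb
music video: 14.260 Mbps × 120 s = 1711.2 Mb
drone footage reel: 71.960 Mbps × 1108 s = 79731.7 Mb
Total: 95308.1 Mb = 11913.5 MB.
= 11.91 GB.

11.91 GB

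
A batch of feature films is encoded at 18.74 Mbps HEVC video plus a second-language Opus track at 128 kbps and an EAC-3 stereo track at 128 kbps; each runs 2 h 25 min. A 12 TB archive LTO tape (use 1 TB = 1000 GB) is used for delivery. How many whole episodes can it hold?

580

2 h 25 min = 145 min = 8700 s
Audio total: 128 + 128 = 256 kbps = 0.256 Mbps.
Total bitrate: 18.996 Mbps.
Per item: 18.996 Mbps × 8700 s = 165,265 Mb = 20,658 MB.
Capacity: 12 TB = 96,000,000 Mb; 580.88 items → 580 complete.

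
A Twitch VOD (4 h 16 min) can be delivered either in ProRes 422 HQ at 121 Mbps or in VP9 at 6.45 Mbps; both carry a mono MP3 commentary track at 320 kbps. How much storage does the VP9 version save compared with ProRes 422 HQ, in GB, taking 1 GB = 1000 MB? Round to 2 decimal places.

219.94 GB

4 h 16 min = 256 min = 15360 s
Audio: 320 kbps = 0.320 Mbps.
ProRes 422 HQ: 121.320 Mbps × 15360 s = 1863475.2 Mb = 232.934 GB.
VP9: 6.770 Mbps × 15360 s = 103987.2 Mb = 12.998 GB.
Saving: 232.934 − 12.998 = 219.936 GB.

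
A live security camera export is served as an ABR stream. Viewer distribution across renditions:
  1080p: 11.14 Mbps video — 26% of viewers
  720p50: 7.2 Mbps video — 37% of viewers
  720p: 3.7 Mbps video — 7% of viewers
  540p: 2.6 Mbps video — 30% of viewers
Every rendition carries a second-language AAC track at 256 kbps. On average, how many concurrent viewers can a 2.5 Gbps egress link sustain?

364

Audio: 256 kbps = 0.256 Mbps.
Average per-viewer bitrate: 0.26×11.396 + 0.37×7.456 + 0.07×3.956 + 0.30×2.856 = 6.855 Mbps.
2.5 Gbps = 2,500 Mbps; 2,500 / 6.855 = 364.68 → 364.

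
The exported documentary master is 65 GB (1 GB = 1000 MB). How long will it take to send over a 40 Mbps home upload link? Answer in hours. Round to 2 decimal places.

File: 65 GB = 520000.0 Mb.
At 40 Mbps: 520000.0 / 40 = 13000.0 s ≈ 3.61 hours.

3.61 hours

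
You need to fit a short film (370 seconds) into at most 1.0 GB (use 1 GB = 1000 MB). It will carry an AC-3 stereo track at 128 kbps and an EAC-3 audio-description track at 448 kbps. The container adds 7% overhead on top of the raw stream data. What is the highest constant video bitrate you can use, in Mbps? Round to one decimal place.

19.6 Mbps

Budget: 1.0 GB = 8000.0 Mb.
Stream payload after overhead: 8000.0 / 1.07 = 7476.6 Mb.
Total bitrate budget: 7476.6 Mb / 370 s = 20.207 Mbps.
Audio total: 128 + 448 = 576 kbps = 0.576 Mbps.
Video: 20.207 − 0.576 = 19.631 Mbps.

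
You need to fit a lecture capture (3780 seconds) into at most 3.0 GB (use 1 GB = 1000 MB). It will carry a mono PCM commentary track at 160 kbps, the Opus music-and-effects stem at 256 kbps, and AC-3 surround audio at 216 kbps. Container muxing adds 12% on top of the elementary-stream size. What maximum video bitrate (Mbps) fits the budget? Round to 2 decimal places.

Budget: 3.0 GB = 24000.0 Mb.
Stream payload after overhead: 24000.0 / 1.12 = 21428.6 Mb.
Total bitrate budget: 21428.6 Mb / 3780 s = 5.669 Mbps.
Audio total: 160 + 256 + 216 = 632 kbps = 0.632 Mbps.
Video: 5.669 − 0.632 = 5.037 Mbps.

5.04 Mbps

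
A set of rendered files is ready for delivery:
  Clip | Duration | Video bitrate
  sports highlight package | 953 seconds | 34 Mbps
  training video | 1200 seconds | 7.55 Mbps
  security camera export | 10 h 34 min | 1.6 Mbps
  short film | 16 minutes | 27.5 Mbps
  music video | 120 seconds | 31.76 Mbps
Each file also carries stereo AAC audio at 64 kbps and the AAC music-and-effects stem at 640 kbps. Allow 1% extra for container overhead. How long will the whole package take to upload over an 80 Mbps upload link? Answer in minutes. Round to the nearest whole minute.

Audio total: 64 + 640 = 704 kbps = 0.704 Mbps.
sports highlight package: 34.704 Mbps × 953 s × 1.01 = 33403.6 Mb
training video: 8.254 Mbps × 1200 s × 1.01 = 10003.8 Mb
security camera export: 2.304 Mbps × 38040 s × 1.01 = 88520.6 Mb
short film: 28.204 Mbps × 960 s × 1.01 = 27346.6 Mb
music video: 32.464 Mbps × 120 s × 1.01 = 3934.6 Mb
Total: 163209.3 Mb = 20401.2 MB.
At 80 Mbps: 163209.3 / 80 = 2040 s ≈ 34 minutes.

34 minutes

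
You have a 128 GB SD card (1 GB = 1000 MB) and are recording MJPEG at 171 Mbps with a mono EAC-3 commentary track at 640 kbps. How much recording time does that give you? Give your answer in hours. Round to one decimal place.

1.7 hours

Audio: 640 kbps = 0.640 Mbps.
Total bitrate: 171 + 0.640 = 171.640 Mbps.
Capacity: 128 GB = 1,024,000 Mb.
Recording time: 1,024,000 / 171.640 = 5,966 s ≈ 1.66 hours.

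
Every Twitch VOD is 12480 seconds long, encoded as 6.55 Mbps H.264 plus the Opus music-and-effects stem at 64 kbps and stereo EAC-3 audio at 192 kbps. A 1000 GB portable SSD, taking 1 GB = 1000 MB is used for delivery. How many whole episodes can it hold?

94

Audio total: 64 + 192 = 256 kbps = 0.256 Mbps.
Total bitrate: 6.806 Mbps.
Per item: 6.806 Mbps × 12480 s = 84,939 Mb = 10,617 MB.
Capacity: 1000 GB = 8,000,000 Mb; 94.19 items → 94 complete.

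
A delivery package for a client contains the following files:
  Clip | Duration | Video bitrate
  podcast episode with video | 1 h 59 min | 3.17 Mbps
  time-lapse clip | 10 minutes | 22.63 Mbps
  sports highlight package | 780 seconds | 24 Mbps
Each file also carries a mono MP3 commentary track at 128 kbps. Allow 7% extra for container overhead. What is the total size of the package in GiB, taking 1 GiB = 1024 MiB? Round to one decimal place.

Audio: 128 kbps = 0.128 Mbps.
podcast episode with video: 3.298 Mbps × 7140 s × 1.07 = 25196.1 Mb
time-lapse clip: 22.758 Mbps × 600 s × 1.07 = 14610.6 Mb
sports highlight package: 24.128 Mbps × 780 s × 1.07 = 20137.2 Mb
Total: 59943.9 Mb = 7493.0 MB.
= 6.978 GiB.

7.0 GiB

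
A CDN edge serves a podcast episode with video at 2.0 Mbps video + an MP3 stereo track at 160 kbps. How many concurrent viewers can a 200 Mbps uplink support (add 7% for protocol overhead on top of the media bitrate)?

86

Audio: 160 kbps = 0.160 Mbps.
Per-viewer media rate: 2.160 Mbps.
On the wire with 7% overhead: 2.311 Mbps.
200 Mbps = 200.0 Mbps; 200.0 / 2.311 = 86.54 → 86 viewers.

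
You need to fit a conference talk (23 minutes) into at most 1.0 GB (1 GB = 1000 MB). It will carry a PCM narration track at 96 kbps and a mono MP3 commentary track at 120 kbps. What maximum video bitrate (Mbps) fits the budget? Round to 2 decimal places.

5.58 Mbps

Budget: 1.0 GB = 8000.0 Mb.
23 min = 1380 s
Total bitrate budget: 8000.0 Mb / 1380 s = 5.797 Mbps.
Audio total: 96 + 120 = 216 kbps = 0.216 Mbps.
Video: 5.797 − 0.216 = 5.581 Mbps.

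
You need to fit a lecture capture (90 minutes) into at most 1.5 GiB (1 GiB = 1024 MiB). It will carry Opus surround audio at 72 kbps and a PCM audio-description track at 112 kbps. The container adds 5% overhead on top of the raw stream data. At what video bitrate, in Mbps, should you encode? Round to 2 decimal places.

2.09 Mbps

Budget: 1.5 GiB = 12884.9 Mb.
Stream payload after overhead: 12884.9 / 1.05 = 12271.3 Mb.
90 min = 5400 s
Total bitrate budget: 12271.3 Mb / 5400 s = 2.272 Mbps.
Audio total: 72 + 112 = 184 kbps = 0.184 Mbps.
Video: 2.272 − 0.184 = 2.088 Mbps.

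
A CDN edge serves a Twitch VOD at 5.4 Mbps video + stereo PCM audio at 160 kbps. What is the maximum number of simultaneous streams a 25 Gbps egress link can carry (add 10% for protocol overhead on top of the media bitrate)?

Audio: 160 kbps = 0.160 Mbps.
Per-viewer media rate: 5.560 Mbps.
On the wire with 10% overhead: 6.116 Mbps.
25 Gbps = 25,000 Mbps; 25,000 / 6.116 = 4087.64 → 4087 viewers.

4087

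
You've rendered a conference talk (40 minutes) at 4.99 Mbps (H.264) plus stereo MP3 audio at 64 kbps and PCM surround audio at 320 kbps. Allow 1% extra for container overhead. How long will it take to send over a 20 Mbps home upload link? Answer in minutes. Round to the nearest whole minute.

40 min = 2400 s
Audio total: 64 + 320 = 384 kbps = 0.384 Mbps.
Total bitrate: 5.374 Mbps.
File: 5.374 Mbps × 2400 s = 12897.6 Mb.
With 1% container overhead: ×1.01. → 13026.6 Mb.
At 20 Mbps: 13026.6 / 20 = 651.3 s ≈ 10.9 minutes.

11 minutes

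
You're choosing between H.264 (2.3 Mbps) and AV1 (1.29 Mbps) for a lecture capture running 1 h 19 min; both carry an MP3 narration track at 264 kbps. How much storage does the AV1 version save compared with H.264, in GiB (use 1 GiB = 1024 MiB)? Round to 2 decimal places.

0.56 GiB

1 h 19 min = 79 min = 4740 s
Audio: 264 kbps = 0.264 Mbps.
H.264: 2.564 Mbps × 4740 s = 12153.4 Mb = 1.415 GiB.
AV1: 1.554 Mbps × 4740 s = 7366.0 Mb = 0.858 GiB.
Saving: 1.415 − 0.858 = 0.557 GiB.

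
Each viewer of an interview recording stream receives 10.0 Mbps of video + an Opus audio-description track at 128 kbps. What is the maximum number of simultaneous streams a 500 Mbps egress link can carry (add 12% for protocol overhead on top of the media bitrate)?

Audio: 128 kbps = 0.128 Mbps.
Per-viewer media rate: 10.128 Mbps.
On the wire with 12% overhead: 11.343 Mbps.
500 Mbps = 500.0 Mbps; 500.0 / 11.343 = 44.08 → 44 viewers.

44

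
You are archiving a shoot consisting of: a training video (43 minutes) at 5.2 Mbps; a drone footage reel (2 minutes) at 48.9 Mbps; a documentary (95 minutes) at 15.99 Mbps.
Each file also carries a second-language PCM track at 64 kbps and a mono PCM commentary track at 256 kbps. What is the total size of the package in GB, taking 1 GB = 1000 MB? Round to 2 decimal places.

14.14 GB

Audio total: 64 + 256 = 320 kbps = 0.320 Mbps.
training video: 5.520 Mbps × 2580 s = 14241.6 Mb
drone footage reel: 49.220 Mbps × 120 s = 5906.4 Mb
documentary: 16.310 Mbps × 5700 s = 92967.0 Mb
Total: 113115.0 Mb = 14139.4 MB.
= 14.14 GB.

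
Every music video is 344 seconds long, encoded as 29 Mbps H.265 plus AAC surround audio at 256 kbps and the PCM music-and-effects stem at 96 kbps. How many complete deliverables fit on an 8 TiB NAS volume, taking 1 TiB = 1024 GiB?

Audio total: 256 + 96 = 352 kbps = 0.352 Mbps.
Total bitrate: 29.352 Mbps.
Per item: 29.352 Mbps × 344 s = 10,097 Mb = 1,262 MB.
Capacity: 8 TiB = 70,368,744 Mb; 6969.21 items → 6969 complete.

6969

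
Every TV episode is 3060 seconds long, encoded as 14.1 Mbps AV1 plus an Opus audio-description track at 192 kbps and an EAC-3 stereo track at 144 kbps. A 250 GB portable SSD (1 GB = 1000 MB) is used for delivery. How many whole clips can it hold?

Audio total: 192 + 144 = 336 kbps = 0.336 Mbps.
Total bitrate: 14.436 Mbps.
Per item: 14.436 Mbps × 3060 s = 44,174 Mb = 5,522 MB.
Capacity: 250 GB = 2,000,000 Mb; 45.28 items → 45 complete.

45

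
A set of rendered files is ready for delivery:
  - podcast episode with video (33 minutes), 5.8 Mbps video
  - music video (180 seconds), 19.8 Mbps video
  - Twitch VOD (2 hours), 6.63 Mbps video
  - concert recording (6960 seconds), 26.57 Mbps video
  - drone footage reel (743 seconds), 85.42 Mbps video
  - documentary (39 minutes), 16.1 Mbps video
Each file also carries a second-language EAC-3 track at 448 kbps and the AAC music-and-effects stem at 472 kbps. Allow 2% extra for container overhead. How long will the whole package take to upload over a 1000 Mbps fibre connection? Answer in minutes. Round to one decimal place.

Audio total: 448 + 472 = 920 kbps = 0.920 Mbps.
podcast episode with video: 6.720 Mbps × 1980 s × 1.02 = 13571.7 Mb
music video: 20.720 Mbps × 180 s × 1.02 = 3804.2 Mb
Twitch VOD: 7.550 Mbps × 7200 s × 1.02 = 55447.2 Mb
concert recording: 27.490 Mbps × 6960 s × 1.02 = 195157.0 Mb
drone footage reel: 86.340 Mbps × 743 s × 1.02 = 65433.6 Mb
documentary: 17.020 Mbps × 2340 s × 1.02 = 40623.3 Mb
Total: 374037.1 Mb = 46754.6 MB.
At 1000 Mbps: 374037.1 / 1000 = 374 s ≈ 6.23 minutes.

6.2 minutes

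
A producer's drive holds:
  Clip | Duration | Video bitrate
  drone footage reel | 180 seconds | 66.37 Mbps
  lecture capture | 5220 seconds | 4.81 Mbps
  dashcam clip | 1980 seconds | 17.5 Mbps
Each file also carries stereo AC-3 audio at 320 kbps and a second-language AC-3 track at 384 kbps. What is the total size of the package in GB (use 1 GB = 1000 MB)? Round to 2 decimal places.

Audio total: 320 + 384 = 704 kbps = 0.704 Mbps.
drone footage reel: 67.074 Mbps × 180 s = 12073.3 Mb
lecture capture: 5.514 Mbps × 5220 s = 28783.1 Mb
dashcam clip: 18.204 Mbps × 1980 s = 36043.9 Mb
Total: 76900.3 Mb = 9612.5 MB.
= 9.613 GB.

9.61 GB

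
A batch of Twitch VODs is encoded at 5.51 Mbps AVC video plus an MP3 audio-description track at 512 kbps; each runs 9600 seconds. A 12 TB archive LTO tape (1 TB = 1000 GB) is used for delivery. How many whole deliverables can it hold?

1660

Audio: 512 kbps = 0.512 Mbps.
Total bitrate: 6.022 Mbps.
Per item: 6.022 Mbps × 9600 s = 57,811 Mb = 7,226 MB.
Capacity: 12 TB = 96,000,000 Mb; 1660.58 items → 1660 complete.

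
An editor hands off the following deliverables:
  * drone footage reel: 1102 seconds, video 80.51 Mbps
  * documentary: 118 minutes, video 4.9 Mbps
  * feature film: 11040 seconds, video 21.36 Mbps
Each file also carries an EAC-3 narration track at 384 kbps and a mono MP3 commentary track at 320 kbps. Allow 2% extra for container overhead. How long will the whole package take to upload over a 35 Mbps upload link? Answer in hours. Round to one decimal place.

Audio total: 384 + 320 = 704 kbps = 0.704 Mbps.
drone footage reel: 81.214 Mbps × 1102 s × 1.02 = 91287.8 Mb
documentary: 5.604 Mbps × 7080 s × 1.02 = 40469.8 Mb
feature film: 22.064 Mbps × 11040 s × 1.02 = 248458.3 Mb
Total: 380215.9 Mb = 47527.0 MB.
At 35 Mbps: 380215.9 / 35 = 10863 s ≈ 3.02 hours.

3.0 hours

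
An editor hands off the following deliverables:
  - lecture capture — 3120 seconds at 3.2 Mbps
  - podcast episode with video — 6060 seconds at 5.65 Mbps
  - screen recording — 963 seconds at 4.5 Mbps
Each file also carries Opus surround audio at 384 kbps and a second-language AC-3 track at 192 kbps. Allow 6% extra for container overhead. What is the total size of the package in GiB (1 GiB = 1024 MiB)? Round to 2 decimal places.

Audio total: 384 + 192 = 576 kbps = 0.576 Mbps.
lecture capture: 3.776 Mbps × 3120 s × 1.06 = 12488.0 Mb
podcast episode with video: 6.226 Mbps × 6060 s × 1.06 = 39993.3 Mb
screen recording: 5.076 Mbps × 963 s × 1.06 = 5181.5 Mb
Total: 57662.8 Mb = 7207.9 MB.
= 6.713 GiB.

6.71 GiB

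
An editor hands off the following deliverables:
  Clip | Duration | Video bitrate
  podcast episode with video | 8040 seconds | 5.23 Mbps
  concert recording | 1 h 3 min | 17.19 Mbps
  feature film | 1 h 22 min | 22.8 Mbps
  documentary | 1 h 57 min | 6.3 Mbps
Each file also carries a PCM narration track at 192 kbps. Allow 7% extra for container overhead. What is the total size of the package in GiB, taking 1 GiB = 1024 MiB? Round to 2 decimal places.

Audio: 192 kbps = 0.192 Mbps.
podcast episode with video: 5.422 Mbps × 8040 s × 1.07 = 46644.4 Mb
concert recording: 17.382 Mbps × 3780 s × 1.07 = 70303.2 Mb
feature film: 22.992 Mbps × 4920 s × 1.07 = 121039.1 Mb
documentary: 6.492 Mbps × 7020 s × 1.07 = 48764.0 Mb
Total: 286750.7 Mb = 35843.8 MB.
= 33.38 GiB.

33.38 GiB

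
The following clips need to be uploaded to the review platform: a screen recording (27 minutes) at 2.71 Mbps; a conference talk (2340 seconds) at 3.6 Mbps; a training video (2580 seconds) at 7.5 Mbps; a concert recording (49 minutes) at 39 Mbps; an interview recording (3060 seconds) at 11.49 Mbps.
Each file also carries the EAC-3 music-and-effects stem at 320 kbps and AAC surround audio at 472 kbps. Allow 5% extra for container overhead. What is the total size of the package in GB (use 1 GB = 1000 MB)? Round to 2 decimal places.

Audio total: 320 + 472 = 792 kbps = 0.792 Mbps.
screen recording: 3.502 Mbps × 1620 s × 1.05 = 5956.9 Mb
conference talk: 4.392 Mbps × 2340 s × 1.05 = 10791.1 Mb
training video: 8.292 Mbps × 2580 s × 1.05 = 22463.0 Mb
concert recording: 39.792 Mbps × 2940 s × 1.05 = 122837.9 Mb
interview recording: 12.282 Mbps × 3060 s × 1.05 = 39462.1 Mb
Total: 201511.0 Mb = 25188.9 MB.
= 25.19 GB.

25.19 GB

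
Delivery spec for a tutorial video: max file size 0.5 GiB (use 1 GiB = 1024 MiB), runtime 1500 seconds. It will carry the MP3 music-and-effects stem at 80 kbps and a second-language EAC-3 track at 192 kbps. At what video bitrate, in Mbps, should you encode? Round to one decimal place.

Budget: 0.5 GiB = 4295.0 Mb.
Total bitrate budget: 4295.0 Mb / 1500 s = 2.863 Mbps.
Audio total: 80 + 192 = 272 kbps = 0.272 Mbps.
Video: 2.863 − 0.272 = 2.591 Mbps.

2.6 Mbps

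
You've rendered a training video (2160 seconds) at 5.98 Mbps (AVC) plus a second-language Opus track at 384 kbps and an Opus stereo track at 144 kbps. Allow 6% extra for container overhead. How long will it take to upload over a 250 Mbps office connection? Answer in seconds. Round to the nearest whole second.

Audio total: 384 + 144 = 528 kbps = 0.528 Mbps.
Total bitrate: 6.508 Mbps.
File: 6.508 Mbps × 2160 s = 14057.3 Mb.
With 6% container overhead: ×1.06. → 14900.7 Mb.
At 250 Mbps: 14900.7 / 250 = 59.6 s ≈ 59.6 seconds.

60 seconds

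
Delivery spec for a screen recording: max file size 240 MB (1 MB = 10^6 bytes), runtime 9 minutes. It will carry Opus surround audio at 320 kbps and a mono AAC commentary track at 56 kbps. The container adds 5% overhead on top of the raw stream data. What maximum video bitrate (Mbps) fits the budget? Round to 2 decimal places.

Budget: 240 MB = 1920.0 Mb.
Stream payload after overhead: 1920.0 / 1.05 = 1828.6 Mb.
9 min = 540 s
Total bitrate budget: 1828.6 Mb / 540 s = 3.386 Mbps.
Audio total: 320 + 56 = 376 kbps = 0.376 Mbps.
Video: 3.386 − 0.376 = 3.010 Mbps.

3.01 Mbps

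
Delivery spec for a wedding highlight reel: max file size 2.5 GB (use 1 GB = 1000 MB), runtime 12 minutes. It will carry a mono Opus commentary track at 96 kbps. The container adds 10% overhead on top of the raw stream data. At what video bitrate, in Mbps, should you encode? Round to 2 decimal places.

Budget: 2.5 GB = 20000.0 Mb.
Stream payload after overhead: 20000.0 / 1.10 = 18181.8 Mb.
12 min = 720 s
Total bitrate budget: 18181.8 Mb / 720 s = 25.253 Mbps.
Audio: 96 kbps = 0.096 Mbps.
Video: 25.253 − 0.096 = 25.157 Mbps.

25.16 Mbps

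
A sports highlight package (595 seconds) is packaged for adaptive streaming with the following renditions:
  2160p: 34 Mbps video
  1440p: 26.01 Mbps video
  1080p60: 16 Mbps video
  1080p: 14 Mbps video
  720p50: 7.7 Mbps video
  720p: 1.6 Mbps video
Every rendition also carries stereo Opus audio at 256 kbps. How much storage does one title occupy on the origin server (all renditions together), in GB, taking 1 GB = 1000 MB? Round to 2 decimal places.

Audio: 256 kbps = 0.256 Mbps.
Sum of rendition bitrates: (34+0.256) + (26.01+0.256) + (16+0.256) + (14+0.256) + (7.7+0.256) + (1.6+0.256) = 100.846 Mbps.
× 595 s = 60,003 Mb = 7,500 MB = 7.500 GB.

7.50 GB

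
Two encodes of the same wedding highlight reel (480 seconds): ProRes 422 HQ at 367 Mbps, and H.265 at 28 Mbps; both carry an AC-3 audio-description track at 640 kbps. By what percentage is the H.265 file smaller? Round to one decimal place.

92.2%

Audio: 640 kbps = 0.640 Mbps.
ProRes 422 HQ: 367.640 Mbps × 480 s = 176467.2 Mb = 20.543 GiB.
H.265: 28.640 Mbps × 480 s = 13747.2 Mb = 1.600 GiB.
Reduction: (1 − 1.600/20.543) × 100 = 92.21%.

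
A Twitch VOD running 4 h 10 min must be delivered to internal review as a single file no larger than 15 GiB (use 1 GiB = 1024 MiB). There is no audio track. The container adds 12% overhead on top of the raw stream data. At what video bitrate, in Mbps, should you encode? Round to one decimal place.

Budget: 15 GiB = 128849.0 Mb.
Stream payload after overhead: 128849.0 / 1.12 = 115043.8 Mb.
4 h 10 min = 250 min = 15000 s
Total bitrate budget: 115043.8 Mb / 15000 s = 7.670 Mbps.

7.7 Mbps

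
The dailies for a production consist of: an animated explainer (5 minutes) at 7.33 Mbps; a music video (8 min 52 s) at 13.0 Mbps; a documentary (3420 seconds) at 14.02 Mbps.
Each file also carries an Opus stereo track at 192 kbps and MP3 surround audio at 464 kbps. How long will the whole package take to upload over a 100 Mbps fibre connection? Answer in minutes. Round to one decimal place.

Audio total: 192 + 464 = 656 kbps = 0.656 Mbps.
animated explainer: 7.986 Mbps × 300 s = 2395.8 Mb
music video: 13.656 Mbps × 532 s = 7265.0 Mb
documentary: 14.676 Mbps × 3420 s = 50191.9 Mb
Total: 59852.7 Mb = 7481.6 MB.
At 100 Mbps: 59852.7 / 100 = 599 s ≈ 9.98 minutes.

10.0 minutes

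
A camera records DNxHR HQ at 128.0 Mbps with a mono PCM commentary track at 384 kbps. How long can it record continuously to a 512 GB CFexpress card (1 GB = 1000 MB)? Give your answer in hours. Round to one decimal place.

Audio: 384 kbps = 0.384 Mbps.
Total bitrate: 128.0 + 0.384 = 128.384 Mbps.
Capacity: 512 GB = 4,096,000 Mb.
Recording time: 4,096,000 / 128.384 = 31,904 s ≈ 8.86 hours.

8.9 hours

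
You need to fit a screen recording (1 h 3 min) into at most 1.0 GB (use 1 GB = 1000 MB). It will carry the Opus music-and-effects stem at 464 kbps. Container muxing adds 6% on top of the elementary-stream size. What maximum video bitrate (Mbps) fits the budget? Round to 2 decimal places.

1.53 Mbps

Budget: 1.0 GB = 8000.0 Mb.
Stream payload after overhead: 8000.0 / 1.06 = 7547.2 Mb.
1 h 3 min = 63 min = 3780 s
Total bitrate budget: 7547.2 Mb / 3780 s = 1.997 Mbps.
Audio: 464 kbps = 0.464 Mbps.
Video: 1.997 − 0.464 = 1.533 Mbps.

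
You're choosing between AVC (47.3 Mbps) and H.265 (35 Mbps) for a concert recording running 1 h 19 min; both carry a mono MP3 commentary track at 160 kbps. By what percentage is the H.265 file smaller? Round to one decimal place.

1 h 19 min = 79 min = 4740 s
Audio: 160 kbps = 0.160 Mbps.
AVC: 47.460 Mbps × 4740 s = 224960.4 Mb = 26.189 GiB.
H.265: 35.160 Mbps × 4740 s = 166658.4 Mb = 19.402 GiB.
Reduction: (1 − 19.402/26.189) × 100 = 25.92%.

25.9%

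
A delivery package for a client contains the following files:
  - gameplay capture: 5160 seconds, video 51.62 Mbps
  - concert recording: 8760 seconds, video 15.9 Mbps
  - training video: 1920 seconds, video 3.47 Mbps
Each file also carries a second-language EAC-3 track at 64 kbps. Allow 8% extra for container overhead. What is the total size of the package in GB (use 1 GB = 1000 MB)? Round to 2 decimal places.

Audio: 64 kbps = 0.064 Mbps.
gameplay capture: 51.684 Mbps × 5160 s × 1.08 = 288024.6 Mb
concert recording: 15.964 Mbps × 8760 s × 1.08 = 151032.2 Mb
training video: 3.534 Mbps × 1920 s × 1.08 = 7328.1 Mb
Total: 446384.9 Mb = 55798.1 MB.
= 55.80 GB.

55.80 GB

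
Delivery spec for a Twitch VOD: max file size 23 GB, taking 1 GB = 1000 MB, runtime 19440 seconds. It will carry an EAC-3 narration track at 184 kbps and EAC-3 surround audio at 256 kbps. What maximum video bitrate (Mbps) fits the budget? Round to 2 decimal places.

Budget: 23 GB = 184000.0 Mb.
Total bitrate budget: 184000.0 Mb / 19440 s = 9.465 Mbps.
Audio total: 184 + 256 = 440 kbps = 0.440 Mbps.
Video: 9.465 − 0.440 = 9.025 Mbps.

9.03 Mbps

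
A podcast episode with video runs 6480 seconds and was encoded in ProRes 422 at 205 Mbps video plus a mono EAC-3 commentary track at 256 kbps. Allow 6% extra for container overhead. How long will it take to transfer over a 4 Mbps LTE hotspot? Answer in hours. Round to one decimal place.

97.9 hours

Audio: 256 kbps = 0.256 Mbps.
Total bitrate: 205.256 Mbps.
File: 205.256 Mbps × 6480 s = 1330058.9 Mb.
With 6% container overhead: ×1.06. → 1409862.4 Mb.
At 4 Mbps: 1409862.4 / 4 = 352465.6 s ≈ 97.9 hours.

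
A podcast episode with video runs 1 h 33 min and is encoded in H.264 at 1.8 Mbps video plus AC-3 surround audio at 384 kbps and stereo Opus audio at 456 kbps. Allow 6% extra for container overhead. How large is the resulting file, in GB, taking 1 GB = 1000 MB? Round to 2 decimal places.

1 h 33 min = 93 min = 5580 s
Audio total: 384 + 456 = 840 kbps = 0.840 Mbps.
Total bitrate: 1.8 + 0.840 = 2.640 Mbps.
Stream data: 2.640 Mbps × 5580 s = 14731.2 Mb.
With 6% container overhead: ×1.06.
15,615 Mb ÷ 8 = 1,952 MB → 1.952 GB.

1.95 GB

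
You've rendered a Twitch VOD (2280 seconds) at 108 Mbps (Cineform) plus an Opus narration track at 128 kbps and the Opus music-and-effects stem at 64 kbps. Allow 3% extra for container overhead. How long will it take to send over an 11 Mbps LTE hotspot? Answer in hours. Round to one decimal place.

Audio total: 128 + 64 = 192 kbps = 0.192 Mbps.
Total bitrate: 108.192 Mbps.
File: 108.192 Mbps × 2280 s = 246677.8 Mb.
With 3% container overhead: ×1.03. → 254078.1 Mb.
At 11 Mbps: 254078.1 / 11 = 23098.0 s ≈ 6.42 hours.

6.4 hours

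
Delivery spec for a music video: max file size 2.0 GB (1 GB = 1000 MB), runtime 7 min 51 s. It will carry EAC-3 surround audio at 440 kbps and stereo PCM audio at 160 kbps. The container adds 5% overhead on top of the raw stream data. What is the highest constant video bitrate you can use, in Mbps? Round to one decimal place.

Budget: 2.0 GB = 16000.0 Mb.
Stream payload after overhead: 16000.0 / 1.05 = 15238.1 Mb.
7 min 51 s = 471 s
Total bitrate budget: 15238.1 Mb / 471 s = 32.353 Mbps.
Audio total: 440 + 160 = 600 kbps = 0.600 Mbps.
Video: 32.353 − 0.600 = 31.753 Mbps.

31.8 Mbps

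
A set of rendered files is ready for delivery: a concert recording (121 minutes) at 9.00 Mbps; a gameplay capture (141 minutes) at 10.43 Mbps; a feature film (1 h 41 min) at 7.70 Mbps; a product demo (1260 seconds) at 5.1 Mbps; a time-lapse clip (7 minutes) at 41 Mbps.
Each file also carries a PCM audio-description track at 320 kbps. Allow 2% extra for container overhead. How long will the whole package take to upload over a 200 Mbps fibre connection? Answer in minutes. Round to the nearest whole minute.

Audio: 320 kbps = 0.320 Mbps.
concert recording: 9.320 Mbps × 7260 s × 1.02 = 69016.5 Mb
gameplay capture: 10.750 Mbps × 8460 s × 1.02 = 92763.9 Mb
feature film: 8.020 Mbps × 6060 s × 1.02 = 49573.2 Mb
product demo: 5.420 Mbps × 1260 s × 1.02 = 6965.8 Mb
time-lapse clip: 41.320 Mbps × 420 s × 1.02 = 17701.5 Mb
Total: 236020.9 Mb = 29502.6 MB.
At 200 Mbps: 236020.9 / 200 = 1180 s ≈ 19.7 minutes.

20 minutes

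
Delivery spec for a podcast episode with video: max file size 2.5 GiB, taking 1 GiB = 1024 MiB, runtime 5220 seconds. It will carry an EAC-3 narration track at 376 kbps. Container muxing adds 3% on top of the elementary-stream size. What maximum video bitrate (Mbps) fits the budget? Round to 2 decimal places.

Budget: 2.5 GiB = 21474.8 Mb.
Stream payload after overhead: 21474.8 / 1.03 = 20849.4 Mb.
Total bitrate budget: 20849.4 Mb / 5220 s = 3.994 Mbps.
Audio: 376 kbps = 0.376 Mbps.
Video: 3.994 − 0.376 = 3.618 Mbps.

3.62 Mbps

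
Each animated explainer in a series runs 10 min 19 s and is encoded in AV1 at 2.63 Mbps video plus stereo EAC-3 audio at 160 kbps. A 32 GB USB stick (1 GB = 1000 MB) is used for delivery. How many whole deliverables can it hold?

148

10 min 19 s = 619 s
Audio: 160 kbps = 0.160 Mbps.
Total bitrate: 2.790 Mbps.
Per item: 2.790 Mbps × 619 s = 1,727 Mb = 215.9 MB.
Capacity: 32 GB = 256,000 Mb; 148.23 items → 148 complete.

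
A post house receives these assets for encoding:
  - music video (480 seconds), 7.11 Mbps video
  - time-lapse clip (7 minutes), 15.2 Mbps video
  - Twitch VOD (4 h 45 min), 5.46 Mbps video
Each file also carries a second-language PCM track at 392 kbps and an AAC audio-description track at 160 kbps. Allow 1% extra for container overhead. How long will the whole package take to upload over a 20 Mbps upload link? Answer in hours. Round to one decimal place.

1.6 hours

Audio total: 392 + 160 = 552 kbps = 0.552 Mbps.
music video: 7.662 Mbps × 480 s × 1.01 = 3714.5 Mb
time-lapse clip: 15.752 Mbps × 420 s × 1.01 = 6682.0 Mb
Twitch VOD: 6.012 Mbps × 17100 s × 1.01 = 103833.3 Mb
Total: 114229.8 Mb = 14278.7 MB.
At 20 Mbps: 114229.8 / 20 = 5711 s ≈ 1.59 hours.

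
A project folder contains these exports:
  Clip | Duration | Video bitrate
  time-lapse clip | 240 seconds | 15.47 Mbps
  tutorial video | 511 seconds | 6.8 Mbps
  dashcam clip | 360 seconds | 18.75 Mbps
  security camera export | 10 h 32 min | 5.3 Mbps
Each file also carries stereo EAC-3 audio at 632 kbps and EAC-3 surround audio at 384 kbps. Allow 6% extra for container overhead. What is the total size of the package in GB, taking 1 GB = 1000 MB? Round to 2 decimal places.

33.73 GB

Audio total: 632 + 384 = 1016 kbps = 1.016 Mbps.
time-lapse clip: 16.486 Mbps × 240 s × 1.06 = 4194.0 Mb
tutorial video: 7.816 Mbps × 511 s × 1.06 = 4233.6 Mb
dashcam clip: 19.766 Mbps × 360 s × 1.06 = 7542.7 Mb
security camera export: 6.316 Mbps × 37920 s × 1.06 = 253872.9 Mb
Total: 269843.2 Mb = 33730.4 MB.
= 33.73 GB.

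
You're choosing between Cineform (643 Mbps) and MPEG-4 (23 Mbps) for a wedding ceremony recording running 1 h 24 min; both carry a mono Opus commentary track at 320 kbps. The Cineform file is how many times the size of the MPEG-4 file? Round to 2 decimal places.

27.59

1 h 24 min = 84 min = 5040 s
Audio: 320 kbps = 0.320 Mbps.
Cineform: 643.320 Mbps × 5040 s = 3242332.8 Mb = 377.457 GiB.
MPEG-4: 23.320 Mbps × 5040 s = 117532.8 Mb = 13.683 GiB.
Ratio: 377.457 / 13.683 = 27.587.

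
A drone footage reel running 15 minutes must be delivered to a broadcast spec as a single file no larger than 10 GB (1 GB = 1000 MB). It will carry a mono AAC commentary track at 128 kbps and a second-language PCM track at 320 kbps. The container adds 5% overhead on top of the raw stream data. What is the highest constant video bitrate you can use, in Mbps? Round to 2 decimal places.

84.21 Mbps

Budget: 10 GB = 80000.0 Mb.
Stream payload after overhead: 80000.0 / 1.05 = 76190.5 Mb.
15 min = 900 s
Total bitrate budget: 76190.5 Mb / 900 s = 84.656 Mbps.
Audio total: 128 + 320 = 448 kbps = 0.448 Mbps.
Video: 84.656 − 0.448 = 84.208 Mbps.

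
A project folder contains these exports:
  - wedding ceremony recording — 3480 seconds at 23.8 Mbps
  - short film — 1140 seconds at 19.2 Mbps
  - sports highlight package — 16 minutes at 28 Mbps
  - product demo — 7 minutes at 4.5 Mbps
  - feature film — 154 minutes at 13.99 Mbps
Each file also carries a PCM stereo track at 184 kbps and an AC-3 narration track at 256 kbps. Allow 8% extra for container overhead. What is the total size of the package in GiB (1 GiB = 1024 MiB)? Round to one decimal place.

Audio total: 184 + 256 = 440 kbps = 0.440 Mbps.
wedding ceremony recording: 24.240 Mbps × 3480 s × 1.08 = 91103.6 Mb
short film: 19.640 Mbps × 1140 s × 1.08 = 24180.8 Mb
sports highlight package: 28.440 Mbps × 960 s × 1.08 = 29486.6 Mb
product demo: 4.940 Mbps × 420 s × 1.08 = 2240.8 Mb
feature film: 14.430 Mbps × 9240 s × 1.08 = 143999.9 Mb
Total: 291011.6 Mb = 36376.5 MB.
= 33.88 GiB.

33.9 GiB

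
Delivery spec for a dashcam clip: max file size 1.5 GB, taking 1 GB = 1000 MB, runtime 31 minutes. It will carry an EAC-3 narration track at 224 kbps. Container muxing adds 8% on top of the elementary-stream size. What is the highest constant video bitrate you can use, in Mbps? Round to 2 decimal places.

5.75 Mbps

Budget: 1.5 GB = 12000.0 Mb.
Stream payload after overhead: 12000.0 / 1.08 = 11111.1 Mb.
31 min = 1860 s
Total bitrate budget: 11111.1 Mb / 1860 s = 5.974 Mbps.
Audio: 224 kbps = 0.224 Mbps.
Video: 5.974 − 0.224 = 5.750 Mbps.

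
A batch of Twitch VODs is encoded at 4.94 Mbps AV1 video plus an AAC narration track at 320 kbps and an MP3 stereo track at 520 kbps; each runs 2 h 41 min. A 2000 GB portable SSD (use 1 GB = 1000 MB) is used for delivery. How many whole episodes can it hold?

286

2 h 41 min = 161 min = 9660 s
Audio total: 320 + 520 = 840 kbps = 0.840 Mbps.
Total bitrate: 5.780 Mbps.
Per item: 5.780 Mbps × 9660 s = 55,835 Mb = 6,979 MB.
Capacity: 2000 GB = 16,000,000 Mb; 286.56 items → 286 complete.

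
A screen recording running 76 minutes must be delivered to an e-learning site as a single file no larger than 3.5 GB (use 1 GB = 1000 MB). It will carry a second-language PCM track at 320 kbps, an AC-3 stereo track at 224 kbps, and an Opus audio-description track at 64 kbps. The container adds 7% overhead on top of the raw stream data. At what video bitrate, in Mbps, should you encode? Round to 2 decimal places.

5.13 Mbps

Budget: 3.5 GB = 28000.0 Mb.
Stream payload after overhead: 28000.0 / 1.07 = 26168.2 Mb.
76 min = 4560 s
Total bitrate budget: 26168.2 Mb / 4560 s = 5.739 Mbps.
Audio total: 320 + 224 + 64 = 608 kbps = 0.608 Mbps.
Video: 5.739 − 0.608 = 5.131 Mbps.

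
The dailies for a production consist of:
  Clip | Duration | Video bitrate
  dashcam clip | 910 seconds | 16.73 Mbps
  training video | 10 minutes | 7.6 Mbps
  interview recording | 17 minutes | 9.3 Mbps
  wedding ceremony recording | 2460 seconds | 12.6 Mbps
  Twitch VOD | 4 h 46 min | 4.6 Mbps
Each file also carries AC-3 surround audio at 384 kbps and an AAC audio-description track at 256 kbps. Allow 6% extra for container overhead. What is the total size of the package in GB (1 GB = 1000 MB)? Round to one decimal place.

20.3 GB

Audio total: 384 + 256 = 640 kbps = 0.640 Mbps.
dashcam clip: 17.370 Mbps × 910 s × 1.06 = 16755.1 Mb
training video: 8.240 Mbps × 600 s × 1.06 = 5240.6 Mb
interview recording: 9.940 Mbps × 1020 s × 1.06 = 10747.1 Mb
wedding ceremony recording: 13.240 Mbps × 2460 s × 1.06 = 34524.6 Mb
Twitch VOD: 5.240 Mbps × 17160 s × 1.06 = 95313.5 Mb
Total: 162581.0 Mb = 20322.6 MB.
= 20.32 GB.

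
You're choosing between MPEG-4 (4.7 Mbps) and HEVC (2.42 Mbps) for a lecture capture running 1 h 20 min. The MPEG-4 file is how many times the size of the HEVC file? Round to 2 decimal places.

1 h 20 min = 80 min = 4800 s
MPEG-4: 4.700 Mbps × 4800 s = 22560.0 Mb = 2.626 GiB.
HEVC: 2.420 Mbps × 4800 s = 11616.0 Mb = 1.352 GiB.
Ratio: 2.626 / 1.352 = 1.942.

1.94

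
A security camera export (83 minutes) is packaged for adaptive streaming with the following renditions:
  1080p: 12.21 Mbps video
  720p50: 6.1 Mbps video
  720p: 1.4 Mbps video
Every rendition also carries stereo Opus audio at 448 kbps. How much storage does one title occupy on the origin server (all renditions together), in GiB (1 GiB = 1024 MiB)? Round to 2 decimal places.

83 min = 4980 s
Audio: 448 kbps = 0.448 Mbps.
Sum of rendition bitrates: (12.21+0.448) + (6.1+0.448) + (1.4+0.448) = 21.054 Mbps.
× 4980 s = 104,849 Mb = 13,106 MB = 12.21 GiB.

12.21 GiB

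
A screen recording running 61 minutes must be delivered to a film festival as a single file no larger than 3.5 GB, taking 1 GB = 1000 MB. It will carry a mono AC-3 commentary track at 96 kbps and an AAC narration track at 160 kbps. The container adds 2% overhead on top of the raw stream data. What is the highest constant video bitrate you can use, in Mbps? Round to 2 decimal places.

7.24 Mbps

Budget: 3.5 GB = 28000.0 Mb.
Stream payload after overhead: 28000.0 / 1.02 = 27451.0 Mb.
61 min = 3660 s
Total bitrate budget: 27451.0 Mb / 3660 s = 7.500 Mbps.
Audio total: 96 + 160 = 256 kbps = 0.256 Mbps.
Video: 7.500 − 0.256 = 7.244 Mbps.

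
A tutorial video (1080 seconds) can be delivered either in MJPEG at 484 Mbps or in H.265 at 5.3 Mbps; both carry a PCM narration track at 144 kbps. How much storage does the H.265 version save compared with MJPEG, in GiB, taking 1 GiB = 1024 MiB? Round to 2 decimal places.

Audio: 144 kbps = 0.144 Mbps.
MJPEG: 484.144 Mbps × 1080 s = 522875.5 Mb = 60.871 GiB.
H.265: 5.444 Mbps × 1080 s = 5879.5 Mb = 0.684 GiB.
Saving: 60.871 − 0.684 = 60.186 GiB.

60.19 GiB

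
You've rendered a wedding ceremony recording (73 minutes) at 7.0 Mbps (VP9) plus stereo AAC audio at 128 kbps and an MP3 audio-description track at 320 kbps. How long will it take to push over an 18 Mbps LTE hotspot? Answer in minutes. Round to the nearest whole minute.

30 minutes

73 min = 4380 s
Audio total: 128 + 320 = 448 kbps = 0.448 Mbps.
Total bitrate: 7.448 Mbps.
File: 7.448 Mbps × 4380 s = 32622.2 Mb.
At 18 Mbps: 32622.2 / 18 = 1812.3 s ≈ 30.2 minutes.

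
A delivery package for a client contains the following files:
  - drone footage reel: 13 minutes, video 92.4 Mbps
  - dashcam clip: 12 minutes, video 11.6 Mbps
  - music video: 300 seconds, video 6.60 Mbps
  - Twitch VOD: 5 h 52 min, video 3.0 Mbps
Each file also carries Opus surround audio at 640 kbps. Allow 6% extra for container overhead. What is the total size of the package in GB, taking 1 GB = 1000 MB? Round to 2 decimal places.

Audio: 640 kbps = 0.640 Mbps.
drone footage reel: 93.040 Mbps × 780 s × 1.06 = 76925.5 Mb
dashcam clip: 12.240 Mbps × 720 s × 1.06 = 9341.6 Mb
music video: 7.240 Mbps × 300 s × 1.06 = 2302.3 Mb
Twitch VOD: 3.640 Mbps × 21120 s × 1.06 = 81489.4 Mb
Total: 170058.8 Mb = 21257.3 MB.
= 21.26 GB.

21.26 GB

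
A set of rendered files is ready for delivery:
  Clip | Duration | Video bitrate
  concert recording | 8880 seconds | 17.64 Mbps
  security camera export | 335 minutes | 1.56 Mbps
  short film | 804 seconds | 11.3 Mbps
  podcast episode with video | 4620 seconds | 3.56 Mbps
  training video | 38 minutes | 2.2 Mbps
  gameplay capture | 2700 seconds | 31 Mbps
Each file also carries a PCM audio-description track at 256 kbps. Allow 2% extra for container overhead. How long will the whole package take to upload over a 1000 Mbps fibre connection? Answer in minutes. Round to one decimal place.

Audio: 256 kbps = 0.256 Mbps.
concert recording: 17.896 Mbps × 8880 s × 1.02 = 162094.8 Mb
security camera export: 1.816 Mbps × 20100 s × 1.02 = 37231.6 Mb
short film: 11.556 Mbps × 804 s × 1.02 = 9476.8 Mb
podcast episode with video: 3.816 Mbps × 4620 s × 1.02 = 17982.5 Mb
training video: 2.456 Mbps × 2280 s × 1.02 = 5711.7 Mb
gameplay capture: 31.256 Mbps × 2700 s × 1.02 = 86079.0 Mb
Total: 318576.5 Mb = 39822.1 MB.
At 1000 Mbps: 318576.5 / 1000 = 319 s ≈ 5.31 minutes.

5.3 minutes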